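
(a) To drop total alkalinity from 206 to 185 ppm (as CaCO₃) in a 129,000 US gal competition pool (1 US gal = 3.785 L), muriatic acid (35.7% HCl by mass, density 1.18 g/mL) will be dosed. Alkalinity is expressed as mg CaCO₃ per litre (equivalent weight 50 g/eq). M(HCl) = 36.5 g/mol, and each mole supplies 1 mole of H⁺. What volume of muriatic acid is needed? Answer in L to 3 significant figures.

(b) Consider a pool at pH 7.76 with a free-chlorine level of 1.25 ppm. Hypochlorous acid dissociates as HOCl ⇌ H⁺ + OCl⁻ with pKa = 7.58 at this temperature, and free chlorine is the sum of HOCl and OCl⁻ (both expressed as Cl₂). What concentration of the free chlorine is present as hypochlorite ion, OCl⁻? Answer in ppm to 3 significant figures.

(a) Volume: 129,000 US gal × 3.785 L/gal = 488,265 L.
(a) Alkalinity to neutralize: (206 − 185) = 21 mg/L as CaCO₃ × 488,265 L = 10,250 g as CaCO₃.
(a) Equivalents of H⁺ required: 10,250 ÷ 50 g/eq = 205.1 eq = 205.1 mol HCl.
(a) Mass of HCl: 205.1 × 36.5 = 7485 g.
(a) Mass of 35.7% solution: 7485 / 0.357 = 20,970 g.
(a) Volume: 20,970 g ÷ 1.18 g/mL = 17,770 mL.

(b) [OCl⁻]/[HOCl] = 10^(pH − pKa) = 10^(7.76 − 7.58) = 10^0.18 = 1.514.
(b) Fraction as HOCl = 1 / (1 + 1.514) = 0.3978.
(b) OCl⁻ = (1 − 0.3978) × 1.25 ppm = 0.7527 ppm.

(a) 17.8 L; (b) 0.753 ppm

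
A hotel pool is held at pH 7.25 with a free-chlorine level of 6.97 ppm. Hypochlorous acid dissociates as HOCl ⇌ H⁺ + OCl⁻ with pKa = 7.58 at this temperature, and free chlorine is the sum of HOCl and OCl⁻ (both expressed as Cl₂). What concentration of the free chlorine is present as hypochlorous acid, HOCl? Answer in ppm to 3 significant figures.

4.75 ppm

[OCl⁻]/[HOCl] = 10^(pH − pKa) = 10^(7.25 − 7.58) = 10^-0.33 = 0.4677.
Fraction as HOCl = 1 / (1 + 0.4677) = 0.6813.
HOCl = 0.6813 × 6.97 ppm = 4.749 ppm.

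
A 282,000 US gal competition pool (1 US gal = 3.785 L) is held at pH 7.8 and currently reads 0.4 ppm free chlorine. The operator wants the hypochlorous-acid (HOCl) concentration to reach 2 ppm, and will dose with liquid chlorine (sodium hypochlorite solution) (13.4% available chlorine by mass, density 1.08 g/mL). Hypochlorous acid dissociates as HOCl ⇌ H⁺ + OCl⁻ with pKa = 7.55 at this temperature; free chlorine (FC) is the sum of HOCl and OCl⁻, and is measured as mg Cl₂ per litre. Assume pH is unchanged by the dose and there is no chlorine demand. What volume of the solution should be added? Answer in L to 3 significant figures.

Volume: 282,000 US gal × 3.785 L/gal = 1,067,370 L.
[OCl⁻]/[HOCl] = 10^(pH − pKa) = 10^(7.8 − 7.55) = 1.778; fraction as HOCl = 1/(1 + 1.778) = 0.3599.
Free chlorine required for 2 ppm HOCl: 2 / 0.3599 = 5.557 ppm.
FC to add: 5.557 − 0.4 = 5.157 mg/L as Cl₂.
Cl₂ equivalent: 5.157 mg/L × 1,067,370 L = 5504 g.
Product at 13.4% available Cl: 5504 / 0.134 = 41,070 g.
Volume: 41,070 g ÷ 1.08 g/mL = 38,030 mL.

38.0 L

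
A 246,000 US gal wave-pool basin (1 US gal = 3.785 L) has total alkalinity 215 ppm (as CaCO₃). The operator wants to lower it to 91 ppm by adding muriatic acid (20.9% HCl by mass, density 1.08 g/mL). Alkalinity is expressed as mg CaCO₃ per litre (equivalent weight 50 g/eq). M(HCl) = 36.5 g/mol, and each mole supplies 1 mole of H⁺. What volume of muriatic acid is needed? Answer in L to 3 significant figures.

373 L

Volume: 246,000 US gal × 3.785 L/gal = 931,110 L.
Alkalinity to neutralize: (215 − 91) = 124 mg/L as CaCO₃ × 931,110 L = 115,500 g as CaCO₃.
Equivalents of H⁺ required: 115,500 ÷ 50 g/eq = 2309 eq = 2309 mol HCl.
Mass of HCl: 2309 × 36.5 = 84,280 g.
Mass of 20.9% solution: 84,280 / 0.209 = 403,300 g.
Volume: 403,300 g ÷ 1.08 g/mL = 373,400 mL.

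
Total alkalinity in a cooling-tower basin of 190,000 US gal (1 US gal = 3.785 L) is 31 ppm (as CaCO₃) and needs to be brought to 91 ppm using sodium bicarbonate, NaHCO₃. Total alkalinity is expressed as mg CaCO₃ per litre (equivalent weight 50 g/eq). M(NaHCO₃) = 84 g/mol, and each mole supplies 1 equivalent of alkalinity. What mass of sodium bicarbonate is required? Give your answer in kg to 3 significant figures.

72.5 kg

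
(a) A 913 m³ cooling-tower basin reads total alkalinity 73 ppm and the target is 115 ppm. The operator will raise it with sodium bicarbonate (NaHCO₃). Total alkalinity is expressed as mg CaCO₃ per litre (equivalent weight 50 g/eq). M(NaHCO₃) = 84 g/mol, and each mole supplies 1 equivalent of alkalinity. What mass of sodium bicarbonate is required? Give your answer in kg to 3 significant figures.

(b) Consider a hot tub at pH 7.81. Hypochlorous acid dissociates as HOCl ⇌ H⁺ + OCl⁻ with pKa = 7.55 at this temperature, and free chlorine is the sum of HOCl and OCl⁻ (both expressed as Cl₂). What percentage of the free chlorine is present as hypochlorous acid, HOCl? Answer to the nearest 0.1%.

(a) 64.4 kg; (b) 35.5%

(a) Volume: 913 m³ = 913,000 L.
(a) Alkalinity to add: (115 − 73) = 42 mg/L as CaCO₃ × 913,000 L = 38,350 g as CaCO₃.
(a) Equivalents: 38,350 g ÷ 50 g/eq = 766.9 eq.
(a) NaHCO₃ supplies 1 eq per mole → 766.9 mol.
(a) Mass: 766.9 mol × 84 g/mol = 64,420 g.

(b) [OCl⁻]/[HOCl] = 10^(pH − pKa) = 10^(7.81 − 7.55) = 10^0.26 = 1.82.
(b) Fraction as HOCl = 1 / (1 + 1.82) = 0.3546.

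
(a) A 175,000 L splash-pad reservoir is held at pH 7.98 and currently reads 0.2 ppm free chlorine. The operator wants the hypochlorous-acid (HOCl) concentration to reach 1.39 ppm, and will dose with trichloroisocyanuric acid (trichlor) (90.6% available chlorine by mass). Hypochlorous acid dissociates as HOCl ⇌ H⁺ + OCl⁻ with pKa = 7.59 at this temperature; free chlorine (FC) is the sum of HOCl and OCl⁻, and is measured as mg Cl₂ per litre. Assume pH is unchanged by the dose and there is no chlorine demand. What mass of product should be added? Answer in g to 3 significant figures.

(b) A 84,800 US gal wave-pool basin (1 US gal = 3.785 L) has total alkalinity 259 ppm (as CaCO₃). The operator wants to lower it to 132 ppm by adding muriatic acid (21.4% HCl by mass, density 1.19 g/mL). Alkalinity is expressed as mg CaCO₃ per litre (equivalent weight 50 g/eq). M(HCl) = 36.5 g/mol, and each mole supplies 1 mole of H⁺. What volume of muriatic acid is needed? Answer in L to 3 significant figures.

(a) 889 g; (b) 117 L

(a) [OCl⁻]/[HOCl] = 10^(pH − pKa) = 10^(7.98 − 7.59) = 2.455; fraction as HOCl = 1/(1 + 2.455) = 0.2895.
(a) Free chlorine required for 1.39 ppm HOCl: 1.39 / 0.2895 = 4.802 ppm.
(a) FC to add: 4.802 − 0.2 = 4.602 mg/L as Cl₂.
(a) Cl₂ equivalent: 4.602 mg/L × 175,000 L = 805.4 g.
(a) Product at 90.6% available Cl: 805.4 / 0.906 = 888.9 g.

(b) Volume: 84,800 US gal × 3.785 L/gal = 320,968 L.
(b) Alkalinity to neutralize: (259 − 132) = 127 mg/L as CaCO₃ × 320,968 L = 40,760 g as CaCO₃.
(b) Equivalents of H⁺ required: 40,760 ÷ 50 g/eq = 815.3 eq = 815.3 mol HCl.
(b) Mass of HCl: 815.3 × 36.5 = 29,760 g.
(b) Mass of 21.4% solution: 29,760 / 0.214 = 139,100 g.
(b) Volume: 139,100 g ÷ 1.19 g/mL = 116,800 mL.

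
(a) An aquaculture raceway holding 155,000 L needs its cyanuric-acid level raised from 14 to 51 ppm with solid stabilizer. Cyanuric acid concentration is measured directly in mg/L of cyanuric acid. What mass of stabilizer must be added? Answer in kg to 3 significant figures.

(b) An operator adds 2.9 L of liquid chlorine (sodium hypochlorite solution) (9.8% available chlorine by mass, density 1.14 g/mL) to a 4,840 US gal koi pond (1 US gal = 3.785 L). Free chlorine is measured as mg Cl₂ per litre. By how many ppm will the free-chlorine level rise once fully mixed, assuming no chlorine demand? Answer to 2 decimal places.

(a) CYA to add: (51 − 14) = 37 mg/L × 155,000 L = 5735 g cyanuric acid.

(b) Volume: 4,840 US gal × 3.785 L/gal = 18,319 L.
(b) Mass of solution: 2.9 L × 1000 mL/L × 1.14 g/mL = 3306 g.
(b) Available chlorine delivered: 3306 g × 0.098 = 324 g as Cl₂.
(b) Concentration rise: 324 g / 18,319 L = 17.69 mg/L = 17.69 ppm.

(a) 5.74 kg; (b) 17.69 ppm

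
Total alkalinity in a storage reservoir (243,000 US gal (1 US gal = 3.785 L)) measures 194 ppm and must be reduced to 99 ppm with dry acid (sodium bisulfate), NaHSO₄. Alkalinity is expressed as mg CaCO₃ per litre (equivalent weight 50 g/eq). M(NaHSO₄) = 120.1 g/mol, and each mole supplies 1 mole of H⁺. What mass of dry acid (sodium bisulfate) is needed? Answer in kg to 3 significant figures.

210 kg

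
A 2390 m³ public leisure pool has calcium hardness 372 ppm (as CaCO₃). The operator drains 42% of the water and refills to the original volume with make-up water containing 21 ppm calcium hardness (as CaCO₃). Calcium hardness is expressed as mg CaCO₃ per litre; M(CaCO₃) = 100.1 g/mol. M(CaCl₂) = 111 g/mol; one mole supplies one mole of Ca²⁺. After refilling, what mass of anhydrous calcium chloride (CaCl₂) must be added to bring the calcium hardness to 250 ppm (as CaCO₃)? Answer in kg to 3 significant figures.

67.4 kg

Volume: 2390 m³ = 2,390,000 L.
After draining 42% and refilling: 372 × 0.58 + 21 × 0.42 = 224.58 ppm.
Deficit to target: 250 − 224.58 = 25.42 mg/L.
As CaCO₃: 25.42 mg/L × 2,390,000 L = 60,750 g; ÷ 100.1 = 606.9 mol Ca²⁺.
Mass: 606.9 × 111 = 67,370 g.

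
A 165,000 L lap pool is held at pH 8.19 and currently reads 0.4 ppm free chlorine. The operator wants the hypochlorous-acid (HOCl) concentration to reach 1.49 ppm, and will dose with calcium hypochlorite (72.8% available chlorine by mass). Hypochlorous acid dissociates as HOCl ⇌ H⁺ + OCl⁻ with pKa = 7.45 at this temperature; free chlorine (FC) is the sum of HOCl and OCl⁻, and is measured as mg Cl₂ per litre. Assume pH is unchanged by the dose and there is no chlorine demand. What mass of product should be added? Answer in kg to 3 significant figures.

[OCl⁻]/[HOCl] = 10^(pH − pKa) = 10^(8.19 − 7.45) = 5.495; fraction as HOCl = 1/(1 + 5.495) = 0.154.
Free chlorine required for 1.49 ppm HOCl: 1.49 / 0.154 = 9.678 ppm.
FC to add: 9.678 − 0.4 = 9.278 mg/L as Cl₂.
Cl₂ equivalent: 9.278 mg/L × 165,000 L = 1531 g.
Product at 72.8% available Cl: 1531 / 0.728 = 2103 g.

2.10 kg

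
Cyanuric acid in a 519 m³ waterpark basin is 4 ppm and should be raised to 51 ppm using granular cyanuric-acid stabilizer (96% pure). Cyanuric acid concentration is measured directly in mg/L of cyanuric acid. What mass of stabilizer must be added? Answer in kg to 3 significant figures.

Volume: 519 m³ = 519,000 L.
CYA to add: (51 − 4) = 47 mg/L × 519,000 L = 24,390 g cyanuric acid.
At 96% purity: 24,390 / 0.96 = 25,410 g product.

25.4 kg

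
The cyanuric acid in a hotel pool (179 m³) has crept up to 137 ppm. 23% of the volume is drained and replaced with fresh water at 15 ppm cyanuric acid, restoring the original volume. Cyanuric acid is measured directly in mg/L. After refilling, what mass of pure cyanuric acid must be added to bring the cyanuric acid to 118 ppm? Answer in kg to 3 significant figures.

1.62 kg

Volume: 179 m³ = 179,000 L.
After draining 23% and refilling: 137 × 0.77 + 15 × 0.23 = 108.94 ppm.
Deficit to target: 118 − 108.94 = 9.06 mg/L.
Mass: 9.06 mg/L × 179,000 L = 1622 g cyanuric acid.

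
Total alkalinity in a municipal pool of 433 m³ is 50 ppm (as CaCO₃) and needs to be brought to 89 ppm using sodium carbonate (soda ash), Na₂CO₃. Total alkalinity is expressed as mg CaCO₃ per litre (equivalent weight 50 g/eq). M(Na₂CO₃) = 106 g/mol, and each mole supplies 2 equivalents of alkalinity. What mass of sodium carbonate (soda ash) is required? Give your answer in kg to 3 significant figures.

Volume: 433 m³ = 433,000 L.
Alkalinity to add: (89 − 50) = 39 mg/L as CaCO₃ × 433,000 L = 16,890 g as CaCO₃.
Equivalents: 16,890 g ÷ 50 g/eq = 337.7 eq.
Each mole of Na₂CO₃ supplies 2 eq, so 337.7 / 2 = 168.9 mol.
Mass: 168.9 mol × 106 g/mol = 17,900 g.

17.9 kg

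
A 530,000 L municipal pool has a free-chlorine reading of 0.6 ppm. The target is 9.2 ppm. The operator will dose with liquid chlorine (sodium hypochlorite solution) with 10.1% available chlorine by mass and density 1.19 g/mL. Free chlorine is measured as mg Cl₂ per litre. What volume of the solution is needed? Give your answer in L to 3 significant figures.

37.9 L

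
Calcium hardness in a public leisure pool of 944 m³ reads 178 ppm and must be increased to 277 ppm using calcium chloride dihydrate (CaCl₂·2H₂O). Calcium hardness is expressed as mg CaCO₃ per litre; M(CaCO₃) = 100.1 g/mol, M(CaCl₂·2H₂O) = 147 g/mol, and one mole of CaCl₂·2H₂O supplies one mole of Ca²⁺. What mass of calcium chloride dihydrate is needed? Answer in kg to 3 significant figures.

137 kg

Volume: 944 m³ = 944,000 L.
Hardness to add: (277 − 178) = 99 mg/L as CaCO₃ × 944,000 L = 93,460 g as CaCO₃.
Moles of Ca²⁺ (1 mol Ca²⁺ ≡ 1 mol CaCO₃): 93,460 / 100.1 g/mol = 933.6 mol.
Mass of CaCl₂·2H₂O: 933.6 × 147 = 137,200 g.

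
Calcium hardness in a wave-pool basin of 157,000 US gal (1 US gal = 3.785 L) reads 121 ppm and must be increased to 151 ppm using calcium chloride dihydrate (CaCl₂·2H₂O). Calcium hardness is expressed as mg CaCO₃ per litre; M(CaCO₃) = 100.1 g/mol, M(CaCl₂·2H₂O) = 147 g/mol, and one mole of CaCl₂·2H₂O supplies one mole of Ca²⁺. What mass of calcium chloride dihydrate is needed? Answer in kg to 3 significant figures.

26.2 kg

Volume: 157,000 US gal × 3.785 L/gal = 594,245 L.
Hardness to add: (151 − 121) = 30 mg/L as CaCO₃ × 594,245 L = 17,830 g as CaCO₃.
Moles of Ca²⁺ (1 mol Ca²⁺ ≡ 1 mol CaCO₃): 17,830 / 100.1 g/mol = 178.1 mol.
Mass of CaCl₂·2H₂O: 178.1 × 147 = 26,180 g.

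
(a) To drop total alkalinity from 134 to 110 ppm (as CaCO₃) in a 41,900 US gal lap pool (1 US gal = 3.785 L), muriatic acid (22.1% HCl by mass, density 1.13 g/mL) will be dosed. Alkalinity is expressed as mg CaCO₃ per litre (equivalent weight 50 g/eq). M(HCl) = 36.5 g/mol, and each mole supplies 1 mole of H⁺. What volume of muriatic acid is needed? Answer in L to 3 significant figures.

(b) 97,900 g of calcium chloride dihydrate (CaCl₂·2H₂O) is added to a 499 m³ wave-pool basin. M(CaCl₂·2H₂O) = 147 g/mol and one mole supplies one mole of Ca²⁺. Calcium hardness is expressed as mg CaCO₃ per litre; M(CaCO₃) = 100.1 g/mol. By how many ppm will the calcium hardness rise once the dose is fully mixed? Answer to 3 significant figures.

(a) Volume: 41,900 US gal × 3.785 L/gal = 158,592 L.
(a) Alkalinity to neutralize: (134 − 110) = 24 mg/L as CaCO₃ × 158,592 L = 3806 g as CaCO₃.
(a) Equivalents of H⁺ required: 3806 ÷ 50 g/eq = 76.12 eq = 76.12 mol HCl.
(a) Mass of HCl: 76.12 × 36.5 = 2779 g.
(a) Mass of 22.1% solution: 2779 / 0.221 = 12,570 g.
(a) Volume: 12,570 g ÷ 1.13 g/mL = 11,130 mL.

(b) Volume: 499 m³ = 499,000 L.
(b) Moles of Ca²⁺: 97,900 g ÷ 147 g/mol = 666 mol.
(b) As CaCO₃: 666 mol × 100.1 g/mol = 66,670 g.
(b) Rise: 66,670 g / 499,000 L × 1000 = 133.6 mg/L.

(a) 11.1 L; (b) 134 ppm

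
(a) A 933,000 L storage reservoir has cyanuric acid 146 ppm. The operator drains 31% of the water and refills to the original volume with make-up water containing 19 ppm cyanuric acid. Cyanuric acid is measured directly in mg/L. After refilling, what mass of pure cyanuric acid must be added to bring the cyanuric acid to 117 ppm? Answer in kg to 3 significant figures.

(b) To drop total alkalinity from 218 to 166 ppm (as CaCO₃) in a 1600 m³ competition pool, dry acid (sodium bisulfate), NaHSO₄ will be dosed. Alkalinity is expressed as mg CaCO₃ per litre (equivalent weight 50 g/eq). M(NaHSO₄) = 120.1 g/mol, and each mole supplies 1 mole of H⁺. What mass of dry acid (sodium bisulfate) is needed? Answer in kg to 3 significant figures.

(a) 9.68 kg; (b) 200 kg

(a) After draining 31% and refilling: 146 × 0.69 + 19 × 0.31 = 106.63 ppm.
(a) Deficit to target: 117 − 106.63 = 10.37 mg/L.
(a) Mass: 10.37 mg/L × 933,000 L = 9675 g cyanuric acid.

(b) Volume: 1600 m³ = 1,600,000 L.
(b) Alkalinity to neutralize: (218 − 166) = 52 mg/L as CaCO₃ × 1,600,000 L = 83,200 g as CaCO₃.
(b) Equivalents of H⁺ required: 83,200 ÷ 50 g/eq = 1664 eq = 1664 mol NaHSO₄.
(b) Mass of NaHSO₄: 1664 × 120.1 = 199,800 g.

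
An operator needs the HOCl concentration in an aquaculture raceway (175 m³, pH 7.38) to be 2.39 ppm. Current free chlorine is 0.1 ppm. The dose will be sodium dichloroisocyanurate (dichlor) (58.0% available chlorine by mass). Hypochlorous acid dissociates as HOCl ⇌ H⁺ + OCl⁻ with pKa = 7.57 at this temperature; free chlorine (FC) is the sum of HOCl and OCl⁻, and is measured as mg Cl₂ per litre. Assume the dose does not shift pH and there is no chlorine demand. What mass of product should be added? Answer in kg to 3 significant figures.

Volume: 175 m³ = 175,000 L.
[OCl⁻]/[HOCl] = 10^(pH − pKa) = 10^(7.38 − 7.57) = 0.6457; fraction as HOCl = 1/(1 + 0.6457) = 0.6077.
Free chlorine required for 2.39 ppm HOCl: 2.39 / 0.6077 = 3.933 ppm.
FC to add: 3.933 − 0.1 = 3.833 mg/L as Cl₂.
Cl₂ equivalent: 3.833 mg/L × 175,000 L = 670.8 g.
Product at 58.0% available Cl: 670.8 / 0.58 = 1157 g.

1.16 kg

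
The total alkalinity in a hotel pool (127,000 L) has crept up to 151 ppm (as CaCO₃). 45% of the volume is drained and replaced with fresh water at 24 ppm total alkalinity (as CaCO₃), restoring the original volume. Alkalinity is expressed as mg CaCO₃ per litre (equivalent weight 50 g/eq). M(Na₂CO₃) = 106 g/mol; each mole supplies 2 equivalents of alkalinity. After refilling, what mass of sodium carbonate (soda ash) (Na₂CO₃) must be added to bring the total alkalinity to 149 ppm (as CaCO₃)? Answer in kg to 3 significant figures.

7.42 kg

After draining 45% and refilling: 151 × 0.55 + 24 × 0.45 = 93.85 ppm.
Deficit to target: 149 − 93.85 = 55.15 mg/L.
As CaCO₃: 55.15 mg/L × 127,000 L = 7004 g; ÷ 50 g/eq ÷ 2 = 70.04 mol Na₂CO₃.
Mass: 70.04 × 106 = 7424 g.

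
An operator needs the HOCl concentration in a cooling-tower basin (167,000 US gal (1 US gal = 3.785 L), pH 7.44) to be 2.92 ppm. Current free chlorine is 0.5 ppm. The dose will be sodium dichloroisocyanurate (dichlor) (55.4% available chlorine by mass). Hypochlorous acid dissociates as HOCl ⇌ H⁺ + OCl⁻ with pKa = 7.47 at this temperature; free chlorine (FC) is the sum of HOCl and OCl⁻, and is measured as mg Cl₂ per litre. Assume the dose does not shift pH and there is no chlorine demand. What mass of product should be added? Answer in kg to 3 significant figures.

5.87 kg

Volume: 167,000 US gal × 3.785 L/gal = 632,095 L.
[OCl⁻]/[HOCl] = 10^(pH − pKa) = 10^(7.44 − 7.47) = 0.9333; fraction as HOCl = 1/(1 + 0.9333) = 0.5173.
Free chlorine required for 2.92 ppm HOCl: 2.92 / 0.5173 = 5.645 ppm.
FC to add: 5.645 − 0.5 = 5.145 mg/L as Cl₂.
Cl₂ equivalent: 5.145 mg/L × 632,095 L = 3252 g.
Product at 55.4% available Cl: 3252 / 0.554 = 5870 g.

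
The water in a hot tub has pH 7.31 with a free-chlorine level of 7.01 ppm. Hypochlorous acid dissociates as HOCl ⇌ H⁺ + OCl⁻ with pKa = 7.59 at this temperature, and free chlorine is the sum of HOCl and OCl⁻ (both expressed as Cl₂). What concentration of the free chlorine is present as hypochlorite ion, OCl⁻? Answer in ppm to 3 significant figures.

[OCl⁻]/[HOCl] = 10^(pH − pKa) = 10^(7.31 − 7.59) = 10^-0.28 = 0.5248.
Fraction as HOCl = 1 / (1 + 0.5248) = 0.6558.
OCl⁻ = (1 − 0.6558) × 7.01 ppm = 2.413 ppm.

2.41 ppm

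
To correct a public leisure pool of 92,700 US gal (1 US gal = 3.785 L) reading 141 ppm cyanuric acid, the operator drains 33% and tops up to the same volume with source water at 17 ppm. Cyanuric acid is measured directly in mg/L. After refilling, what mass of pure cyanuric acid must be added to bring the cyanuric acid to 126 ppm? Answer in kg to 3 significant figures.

Volume: 92,700 US gal × 3.785 L/gal = 350,870 L.
After draining 33% and refilling: 141 × 0.67 + 17 × 0.33 = 100.08 ppm.
Deficit to target: 126 − 100.08 = 25.92 mg/L.
Mass: 25.92 mg/L × 350,870 L = 9095 g cyanuric acid.

9.09 kg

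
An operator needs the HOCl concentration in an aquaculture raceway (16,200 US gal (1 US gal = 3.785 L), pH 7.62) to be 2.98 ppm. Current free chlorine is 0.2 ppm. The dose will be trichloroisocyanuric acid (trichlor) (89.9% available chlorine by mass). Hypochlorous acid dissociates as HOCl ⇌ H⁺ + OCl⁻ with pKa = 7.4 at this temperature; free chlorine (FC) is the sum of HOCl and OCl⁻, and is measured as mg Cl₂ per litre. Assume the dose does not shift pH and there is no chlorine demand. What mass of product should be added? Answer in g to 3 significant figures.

527 g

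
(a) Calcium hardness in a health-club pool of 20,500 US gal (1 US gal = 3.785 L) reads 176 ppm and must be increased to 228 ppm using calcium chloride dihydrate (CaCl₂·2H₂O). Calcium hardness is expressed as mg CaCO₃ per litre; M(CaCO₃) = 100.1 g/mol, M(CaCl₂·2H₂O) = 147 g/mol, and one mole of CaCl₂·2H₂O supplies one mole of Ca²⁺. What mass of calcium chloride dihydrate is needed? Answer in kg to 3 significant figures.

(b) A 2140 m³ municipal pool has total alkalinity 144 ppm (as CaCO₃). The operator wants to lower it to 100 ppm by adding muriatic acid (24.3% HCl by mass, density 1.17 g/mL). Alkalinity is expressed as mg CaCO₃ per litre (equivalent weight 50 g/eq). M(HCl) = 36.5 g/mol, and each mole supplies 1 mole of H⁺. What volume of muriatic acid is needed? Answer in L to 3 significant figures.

(a) Volume: 20,500 US gal × 3.785 L/gal = 77,592 L.
(a) Hardness to add: (228 − 176) = 52 mg/L as CaCO₃ × 77,592 L = 4035 g as CaCO₃.
(a) Moles of Ca²⁺ (1 mol Ca²⁺ ≡ 1 mol CaCO₃): 4035 / 100.1 g/mol = 40.31 mol.
(a) Mass of CaCl₂·2H₂O: 40.31 × 147 = 5925 g.

(b) Volume: 2140 m³ = 2,140,000 L.
(b) Alkalinity to neutralize: (144 − 100) = 44 mg/L as CaCO₃ × 2,140,000 L = 94,160 g as CaCO₃.
(b) Equivalents of H⁺ required: 94,160 ÷ 50 g/eq = 1883 eq = 1883 mol HCl.
(b) Mass of HCl: 1883 × 36.5 = 68,740 g.
(b) Mass of 24.3% solution: 68,740 / 0.243 = 282,900 g.
(b) Volume: 282,900 g ÷ 1.17 g/mL = 241,800 mL.

(a) 5.93 kg; (b) 242 L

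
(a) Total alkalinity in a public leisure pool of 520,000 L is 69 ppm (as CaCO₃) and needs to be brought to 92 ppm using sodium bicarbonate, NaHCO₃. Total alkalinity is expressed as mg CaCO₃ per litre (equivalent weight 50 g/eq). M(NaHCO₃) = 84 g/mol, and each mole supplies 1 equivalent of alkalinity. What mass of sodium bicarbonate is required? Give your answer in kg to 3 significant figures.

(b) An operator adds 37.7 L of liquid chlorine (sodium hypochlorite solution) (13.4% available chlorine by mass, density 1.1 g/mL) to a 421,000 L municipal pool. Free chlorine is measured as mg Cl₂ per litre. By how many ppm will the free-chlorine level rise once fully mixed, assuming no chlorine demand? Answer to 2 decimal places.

(a) 20.1 kg; (b) 13.20 ppm

(a) Alkalinity to add: (92 − 69) = 23 mg/L as CaCO₃ × 520,000 L = 11,960 g as CaCO₃.
(a) Equivalents: 11,960 g ÷ 50 g/eq = 239.2 eq.
(a) NaHCO₃ supplies 1 eq per mole → 239.2 mol.
(a) Mass: 239.2 mol × 84 g/mol = 20,090 g.

(b) Mass of solution: 37.7 L × 1000 mL/L × 1.1 g/mL = 41,470 g.
(b) Available chlorine delivered: 41,470 g × 0.134 = 5557 g as Cl₂.
(b) Concentration rise: 5557 g / 421,000 L = 13.2 mg/L = 13.20 ppm.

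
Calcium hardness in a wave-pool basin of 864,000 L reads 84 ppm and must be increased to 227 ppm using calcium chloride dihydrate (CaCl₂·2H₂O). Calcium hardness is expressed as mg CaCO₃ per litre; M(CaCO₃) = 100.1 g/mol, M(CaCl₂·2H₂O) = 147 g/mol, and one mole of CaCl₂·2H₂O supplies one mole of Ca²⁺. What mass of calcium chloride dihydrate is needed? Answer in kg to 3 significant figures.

Hardness to add: (227 − 84) = 143 mg/L as CaCO₃ × 864,000 L = 123,600 g as CaCO₃.
Moles of Ca²⁺ (1 mol Ca²⁺ ≡ 1 mol CaCO₃): 123,600 / 100.1 g/mol = 1234 mol.
Mass of CaCl₂·2H₂O: 1234 × 147 = 181,400 g.

181 kg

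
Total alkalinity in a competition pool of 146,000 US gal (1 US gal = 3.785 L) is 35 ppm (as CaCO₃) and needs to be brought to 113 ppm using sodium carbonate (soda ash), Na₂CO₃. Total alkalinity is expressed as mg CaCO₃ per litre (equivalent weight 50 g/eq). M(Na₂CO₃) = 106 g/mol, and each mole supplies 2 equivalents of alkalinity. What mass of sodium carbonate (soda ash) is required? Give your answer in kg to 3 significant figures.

Volume: 146,000 US gal × 3.785 L/gal = 552,610 L.
Alkalinity to add: (113 − 35) = 78 mg/L as CaCO₃ × 552,610 L = 43,100 g as CaCO₃.
Equivalents: 43,100 g ÷ 50 g/eq = 862.1 eq.
Each mole of Na₂CO₃ supplies 2 eq, so 862.1 / 2 = 431 mol.
Mass: 431 mol × 106 g/mol = 45,690 g.

45.7 kg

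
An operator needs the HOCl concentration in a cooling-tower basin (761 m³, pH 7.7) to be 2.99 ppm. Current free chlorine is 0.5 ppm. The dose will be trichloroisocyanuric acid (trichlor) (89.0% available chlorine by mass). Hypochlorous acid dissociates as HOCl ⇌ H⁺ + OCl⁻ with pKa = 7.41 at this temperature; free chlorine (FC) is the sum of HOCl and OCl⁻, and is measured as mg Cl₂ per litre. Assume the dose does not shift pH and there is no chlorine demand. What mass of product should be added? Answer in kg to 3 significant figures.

7.11 kg

Volume: 761 m³ = 761,000 L.
[OCl⁻]/[HOCl] = 10^(pH − pKa) = 10^(7.7 − 7.41) = 1.95; fraction as HOCl = 1/(1 + 1.95) = 0.339.
Free chlorine required for 2.99 ppm HOCl: 2.99 / 0.339 = 8.82 ppm.
FC to add: 8.82 − 0.5 = 8.32 mg/L as Cl₂.
Cl₂ equivalent: 8.32 mg/L × 761,000 L = 6332 g.
Product at 89.0% available Cl: 6332 / 0.89 = 7114 g.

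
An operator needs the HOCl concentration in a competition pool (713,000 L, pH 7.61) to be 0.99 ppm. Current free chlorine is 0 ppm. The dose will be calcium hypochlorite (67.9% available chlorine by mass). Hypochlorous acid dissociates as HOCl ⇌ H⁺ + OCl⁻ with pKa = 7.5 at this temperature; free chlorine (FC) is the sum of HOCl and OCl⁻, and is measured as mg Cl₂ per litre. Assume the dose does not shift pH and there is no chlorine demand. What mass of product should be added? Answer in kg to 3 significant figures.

2.38 kg

[OCl⁻]/[HOCl] = 10^(pH − pKa) = 10^(7.61 − 7.5) = 1.288; fraction as HOCl = 1/(1 + 1.288) = 0.437.
Free chlorine required for 0.99 ppm HOCl: 0.99 / 0.437 = 2.265 ppm.
FC to add: 2.265 − 0 = 2.265 mg/L as Cl₂.
Cl₂ equivalent: 2.265 mg/L × 713,000 L = 1615 g.
Product at 67.9% available Cl: 1615 / 0.679 = 2379 g.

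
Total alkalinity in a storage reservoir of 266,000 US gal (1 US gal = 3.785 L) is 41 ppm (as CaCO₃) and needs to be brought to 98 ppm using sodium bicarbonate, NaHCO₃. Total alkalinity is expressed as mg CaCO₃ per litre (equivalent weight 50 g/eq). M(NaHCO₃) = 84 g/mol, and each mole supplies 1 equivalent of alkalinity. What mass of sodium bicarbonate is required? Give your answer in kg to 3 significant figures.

Volume: 266,000 US gal × 3.785 L/gal = 1,006,810 L.
Alkalinity to add: (98 − 41) = 57 mg/L as CaCO₃ × 1,006,810 L = 57,390 g as CaCO₃.
Equivalents: 57,390 g ÷ 50 g/eq = 1148 eq.
NaHCO₃ supplies 1 eq per mole → 1148 mol.
Mass: 1148 mol × 84 g/mol = 96,410 g.

96.4 kg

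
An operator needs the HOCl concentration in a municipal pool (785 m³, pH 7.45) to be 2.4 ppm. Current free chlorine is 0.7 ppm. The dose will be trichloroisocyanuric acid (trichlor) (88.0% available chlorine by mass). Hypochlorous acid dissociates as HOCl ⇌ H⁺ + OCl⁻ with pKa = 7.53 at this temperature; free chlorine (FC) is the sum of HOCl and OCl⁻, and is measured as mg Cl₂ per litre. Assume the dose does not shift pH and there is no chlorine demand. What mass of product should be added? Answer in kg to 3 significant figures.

Volume: 785 m³ = 785,000 L.
[OCl⁻]/[HOCl] = 10^(pH − pKa) = 10^(7.45 − 7.53) = 0.8318; fraction as HOCl = 1/(1 + 0.8318) = 0.5459.
Free chlorine required for 2.4 ppm HOCl: 2.4 / 0.5459 = 4.396 ppm.
FC to add: 4.396 − 0.7 = 3.696 mg/L as Cl₂.
Cl₂ equivalent: 3.696 mg/L × 785,000 L = 2902 g.
Product at 88.0% available Cl: 2902 / 0.88 = 3297 g.

3.30 kg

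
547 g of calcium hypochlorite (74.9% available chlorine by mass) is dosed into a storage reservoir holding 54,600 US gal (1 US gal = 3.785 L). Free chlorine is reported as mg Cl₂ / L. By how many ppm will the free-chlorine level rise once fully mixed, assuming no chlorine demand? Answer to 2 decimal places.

1.98 ppm

Volume: 54,600 US gal × 3.785 L/gal = 206,661 L.
Available chlorine delivered: 547 g × 0.749 = 409.7 g as Cl₂.
Concentration rise: 409.7 g / 206,661 L = 1.982 mg/L = 1.98 ppm.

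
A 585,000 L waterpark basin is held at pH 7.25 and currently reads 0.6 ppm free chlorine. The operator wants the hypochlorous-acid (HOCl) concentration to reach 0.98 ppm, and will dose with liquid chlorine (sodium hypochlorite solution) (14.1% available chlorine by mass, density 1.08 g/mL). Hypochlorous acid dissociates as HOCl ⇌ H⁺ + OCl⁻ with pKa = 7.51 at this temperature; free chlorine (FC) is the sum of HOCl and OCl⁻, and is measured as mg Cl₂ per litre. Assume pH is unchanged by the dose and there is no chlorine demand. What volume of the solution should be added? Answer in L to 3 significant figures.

3.53 L

[OCl⁻]/[HOCl] = 10^(pH − pKa) = 10^(7.25 − 7.51) = 0.5495; fraction as HOCl = 1/(1 + 0.5495) = 0.6454.
Free chlorine required for 0.98 ppm HOCl: 0.98 / 0.6454 = 1.519 ppm.
FC to add: 1.519 − 0.6 = 0.9186 mg/L as Cl₂.
Cl₂ equivalent: 0.9186 mg/L × 585,000 L = 537.4 g.
Product at 14.1% available Cl: 537.4 / 0.141 = 3811 g.
Volume: 3811 g ÷ 1.08 g/mL = 3529 mL.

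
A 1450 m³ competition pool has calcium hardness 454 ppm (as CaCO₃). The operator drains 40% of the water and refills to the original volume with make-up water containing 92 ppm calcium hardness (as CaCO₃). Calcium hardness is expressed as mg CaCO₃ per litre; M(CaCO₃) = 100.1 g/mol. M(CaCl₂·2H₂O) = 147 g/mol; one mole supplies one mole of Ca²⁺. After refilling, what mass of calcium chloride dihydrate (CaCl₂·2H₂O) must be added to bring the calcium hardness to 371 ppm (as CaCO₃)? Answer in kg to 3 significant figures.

132 kg

Volume: 1450 m³ = 1,450,000 L.
After draining 40% and refilling: 454 × 0.60 + 92 × 0.40 = 309.2 ppm.
Deficit to target: 371 − 309.2 = 61.8 mg/L.
As CaCO₃: 61.8 mg/L × 1,450,000 L = 89,610 g; ÷ 100.1 = 895.2 mol Ca²⁺.
Mass: 895.2 × 147 = 131,600 g.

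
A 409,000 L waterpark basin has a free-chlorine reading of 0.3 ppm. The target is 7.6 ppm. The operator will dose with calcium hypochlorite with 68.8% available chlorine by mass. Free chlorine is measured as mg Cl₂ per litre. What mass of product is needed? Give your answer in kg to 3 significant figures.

Chlorine deficit: 7.6 − 0.3 = 7.3 ppm = 7.3 mg/L as Cl₂.
Cl₂ equivalent needed: 7.3 mg/L × 409,000 L = 2,986,000 mg = 2986 g.
Product at 68.8% available chlorine: 2986 / 0.688 = 4340 g.

4.34 kg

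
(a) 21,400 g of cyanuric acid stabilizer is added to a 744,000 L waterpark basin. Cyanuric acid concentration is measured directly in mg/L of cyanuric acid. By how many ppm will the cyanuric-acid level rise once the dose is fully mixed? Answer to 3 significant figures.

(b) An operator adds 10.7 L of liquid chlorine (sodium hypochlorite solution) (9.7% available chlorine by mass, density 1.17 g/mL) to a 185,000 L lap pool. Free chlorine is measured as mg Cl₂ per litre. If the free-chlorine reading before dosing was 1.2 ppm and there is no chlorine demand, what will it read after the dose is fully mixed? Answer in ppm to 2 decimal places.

(a) Rise: 21,400 g / 744,000 L × 1000 = 28.76 mg/L.

(b) Mass of solution: 10.7 L × 1000 mL/L × 1.17 g/mL = 12,520 g.
(b) Available chlorine delivered: 12,520 g × 0.097 = 1214 g as Cl₂.
(b) Concentration rise: 1214 g / 185,000 L = 6.564 mg/L = 6.56 ppm.
(b) Final FC: 1.2 + 6.56 = 7.76 ppm.

(a) 28.8 ppm; (b) 7.76 ppm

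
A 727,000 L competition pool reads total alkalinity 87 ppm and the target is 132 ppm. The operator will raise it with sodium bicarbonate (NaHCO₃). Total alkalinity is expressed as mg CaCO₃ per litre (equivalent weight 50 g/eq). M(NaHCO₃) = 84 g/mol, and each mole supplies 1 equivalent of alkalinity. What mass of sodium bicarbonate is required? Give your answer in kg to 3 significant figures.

55.0 kg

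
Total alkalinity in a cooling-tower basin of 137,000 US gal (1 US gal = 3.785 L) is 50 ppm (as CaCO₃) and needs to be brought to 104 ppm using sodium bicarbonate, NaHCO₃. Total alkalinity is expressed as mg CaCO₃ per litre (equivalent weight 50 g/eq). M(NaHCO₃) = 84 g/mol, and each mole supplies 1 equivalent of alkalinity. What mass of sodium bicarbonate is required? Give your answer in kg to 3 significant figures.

47.0 kg

Volume: 137,000 US gal × 3.785 L/gal = 518,545 L.
Alkalinity to add: (104 − 50) = 54 mg/L as CaCO₃ × 518,545 L = 28,000 g as CaCO₃.
Equivalents: 28,000 g ÷ 50 g/eq = 560 eq.
NaHCO₃ supplies 1 eq per mole → 560 mol.
Mass: 560 mol × 84 g/mol = 47,040 g.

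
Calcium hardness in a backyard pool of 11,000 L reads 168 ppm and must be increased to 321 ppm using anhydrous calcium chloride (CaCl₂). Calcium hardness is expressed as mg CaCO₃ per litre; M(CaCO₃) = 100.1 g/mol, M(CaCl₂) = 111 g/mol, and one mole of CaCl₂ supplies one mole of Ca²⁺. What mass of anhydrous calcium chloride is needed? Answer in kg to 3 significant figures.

1.87 kg

Hardness to add: (321 − 168) = 153 mg/L as CaCO₃ × 11,000 L = 1683 g as CaCO₃.
Moles of Ca²⁺ (1 mol Ca²⁺ ≡ 1 mol CaCO₃): 1683 / 100.1 g/mol = 16.81 mol.
Mass of CaCl₂: 16.81 × 111 = 1866 g.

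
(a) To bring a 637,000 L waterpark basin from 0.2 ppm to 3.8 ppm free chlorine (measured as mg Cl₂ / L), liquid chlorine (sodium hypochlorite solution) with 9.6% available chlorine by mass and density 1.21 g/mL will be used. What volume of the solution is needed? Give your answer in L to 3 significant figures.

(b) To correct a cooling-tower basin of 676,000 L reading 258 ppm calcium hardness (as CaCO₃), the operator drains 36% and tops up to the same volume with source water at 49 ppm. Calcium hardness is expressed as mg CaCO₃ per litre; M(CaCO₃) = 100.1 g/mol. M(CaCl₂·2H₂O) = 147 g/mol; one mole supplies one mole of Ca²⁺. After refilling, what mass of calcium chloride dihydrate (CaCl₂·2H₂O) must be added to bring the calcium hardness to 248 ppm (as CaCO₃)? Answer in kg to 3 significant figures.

(a) 19.7 L; (b) 64.8 kg

(a) Chlorine deficit: 3.8 − 0.2 = 3.6 ppm = 3.6 mg/L as Cl₂.
(a) Cl₂ equivalent needed: 3.6 mg/L × 637,000 L = 2,293,000 mg = 2293 g.
(a) Product at 9.6% available chlorine: 2293 / 0.096 = 23,890 g.
(a) Volume at density 1.21 g/mL: 23,890 g ÷ 1.21 g/mL = 19,740 mL.

(b) After draining 36% and refilling: 258 × 0.64 + 49 × 0.36 = 182.76 ppm.
(b) Deficit to target: 248 − 182.76 = 65.24 mg/L.
(b) As CaCO₃: 65.24 mg/L × 676,000 L = 44,100 g; ÷ 100.1 = 440.6 mol Ca²⁺.
(b) Mass: 440.6 × 147 = 64,770 g.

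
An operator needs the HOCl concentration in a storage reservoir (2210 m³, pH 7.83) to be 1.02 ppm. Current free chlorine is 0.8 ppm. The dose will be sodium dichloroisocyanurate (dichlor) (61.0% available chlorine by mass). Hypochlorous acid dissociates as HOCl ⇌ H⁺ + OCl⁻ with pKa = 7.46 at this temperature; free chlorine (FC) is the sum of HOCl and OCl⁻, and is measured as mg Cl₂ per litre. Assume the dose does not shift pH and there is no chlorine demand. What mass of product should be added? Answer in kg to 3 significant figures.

Volume: 2210 m³ = 2,210,000 L.
[OCl⁻]/[HOCl] = 10^(pH − pKa) = 10^(7.83 − 7.46) = 2.344; fraction as HOCl = 1/(1 + 2.344) = 0.299.
Free chlorine required for 1.02 ppm HOCl: 1.02 / 0.299 = 3.411 ppm.
FC to add: 3.411 − 0.8 = 2.611 mg/L as Cl₂.
Cl₂ equivalent: 2.611 mg/L × 2,210,000 L = 5771 g.
Product at 61.0% available Cl: 5771 / 0.61 = 9460 g.

9.46 kg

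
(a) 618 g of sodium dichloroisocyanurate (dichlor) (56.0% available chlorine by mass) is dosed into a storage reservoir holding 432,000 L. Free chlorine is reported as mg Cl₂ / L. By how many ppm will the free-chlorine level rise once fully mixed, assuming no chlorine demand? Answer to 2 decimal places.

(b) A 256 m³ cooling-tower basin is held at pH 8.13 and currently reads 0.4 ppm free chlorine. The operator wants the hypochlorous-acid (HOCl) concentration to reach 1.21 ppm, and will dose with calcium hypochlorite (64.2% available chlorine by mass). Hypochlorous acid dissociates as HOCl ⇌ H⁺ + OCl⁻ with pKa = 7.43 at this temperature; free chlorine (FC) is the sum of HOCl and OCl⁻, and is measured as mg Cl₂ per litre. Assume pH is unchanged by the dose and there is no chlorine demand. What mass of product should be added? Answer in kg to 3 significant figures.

(a) Available chlorine delivered: 618 g × 0.56 = 346.1 g as Cl₂.
(a) Concentration rise: 346.1 g / 432,000 L = 0.8011 mg/L = 0.80 ppm.

(b) Volume: 256 m³ = 256,000 L.
(b) [OCl⁻]/[HOCl] = 10^(pH − pKa) = 10^(8.13 − 7.43) = 5.012; fraction as HOCl = 1/(1 + 5.012) = 0.1663.
(b) Free chlorine required for 1.21 ppm HOCl: 1.21 / 0.1663 = 7.274 ppm.
(b) FC to add: 7.274 − 0.4 = 6.874 mg/L as Cl₂.
(b) Cl₂ equivalent: 6.874 mg/L × 256,000 L = 1760 g.
(b) Product at 64.2% available Cl: 1760 / 0.642 = 2741 g.

(a) 0.80 ppm; (b) 2.74 kg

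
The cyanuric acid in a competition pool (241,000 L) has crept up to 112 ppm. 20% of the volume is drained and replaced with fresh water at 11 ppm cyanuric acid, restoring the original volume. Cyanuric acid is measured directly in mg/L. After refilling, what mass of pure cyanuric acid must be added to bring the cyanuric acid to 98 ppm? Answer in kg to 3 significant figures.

1.49 kg

After draining 20% and refilling: 112 × 0.80 + 11 × 0.20 = 91.8 ppm.
Deficit to target: 98 − 91.8 = 6.2 mg/L.
Mass: 6.2 mg/L × 241,000 L = 1494 g cyanuric acid.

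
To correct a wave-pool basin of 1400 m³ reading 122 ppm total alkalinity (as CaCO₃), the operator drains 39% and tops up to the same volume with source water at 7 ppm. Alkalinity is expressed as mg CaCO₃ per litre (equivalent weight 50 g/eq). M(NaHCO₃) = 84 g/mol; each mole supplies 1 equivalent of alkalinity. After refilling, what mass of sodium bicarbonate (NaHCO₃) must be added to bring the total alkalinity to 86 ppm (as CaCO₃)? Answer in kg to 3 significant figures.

20.8 kg

Volume: 1400 m³ = 1,400,000 L.
After draining 39% and refilling: 122 × 0.61 + 7 × 0.39 = 77.15 ppm.
Deficit to target: 86 − 77.15 = 8.85 mg/L.
As CaCO₃: 8.85 mg/L × 1,400,000 L = 12,390 g; ÷ 50 g/eq ÷ 1 = 247.8 mol NaHCO₃.
Mass: 247.8 × 84 = 20,820 g.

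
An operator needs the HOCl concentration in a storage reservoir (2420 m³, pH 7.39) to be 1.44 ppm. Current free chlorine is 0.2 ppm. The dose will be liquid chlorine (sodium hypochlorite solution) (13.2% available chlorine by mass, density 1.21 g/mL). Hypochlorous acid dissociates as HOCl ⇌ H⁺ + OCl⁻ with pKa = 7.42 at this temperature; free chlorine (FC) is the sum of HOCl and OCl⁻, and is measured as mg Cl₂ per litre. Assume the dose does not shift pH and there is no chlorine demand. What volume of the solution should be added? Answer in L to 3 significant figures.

39.1 L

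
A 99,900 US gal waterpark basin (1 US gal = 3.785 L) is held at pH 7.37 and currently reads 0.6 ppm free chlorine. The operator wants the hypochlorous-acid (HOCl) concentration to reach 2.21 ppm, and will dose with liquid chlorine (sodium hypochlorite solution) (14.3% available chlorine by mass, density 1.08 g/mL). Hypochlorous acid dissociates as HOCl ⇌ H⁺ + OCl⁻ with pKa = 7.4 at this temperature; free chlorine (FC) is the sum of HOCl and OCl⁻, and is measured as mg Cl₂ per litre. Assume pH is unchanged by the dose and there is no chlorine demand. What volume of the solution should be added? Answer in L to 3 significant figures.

Volume: 99,900 US gal × 3.785 L/gal = 378,122 L.
[OCl⁻]/[HOCl] = 10^(pH − pKa) = 10^(7.37 − 7.4) = 0.9333; fraction as HOCl = 1/(1 + 0.9333) = 0.5173.
Free chlorine required for 2.21 ppm HOCl: 2.21 / 0.5173 = 4.272 ppm.
FC to add: 4.272 − 0.6 = 3.672 mg/L as Cl₂.
Cl₂ equivalent: 3.672 mg/L × 378,122 L = 1389 g.
Product at 14.3% available Cl: 1389 / 0.143 = 9711 g.
Volume: 9711 g ÷ 1.08 g/mL = 8992 mL.

8.99 L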